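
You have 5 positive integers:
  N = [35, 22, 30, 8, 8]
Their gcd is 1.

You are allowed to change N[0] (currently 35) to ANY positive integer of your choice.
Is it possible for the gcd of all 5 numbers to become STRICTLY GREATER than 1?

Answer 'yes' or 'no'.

Current gcd = 1
gcd of all OTHER numbers (without N[0]=35): gcd([22, 30, 8, 8]) = 2
The new gcd after any change is gcd(2, new_value).
This can be at most 2.
Since 2 > old gcd 1, the gcd CAN increase (e.g., set N[0] = 2).

Answer: yes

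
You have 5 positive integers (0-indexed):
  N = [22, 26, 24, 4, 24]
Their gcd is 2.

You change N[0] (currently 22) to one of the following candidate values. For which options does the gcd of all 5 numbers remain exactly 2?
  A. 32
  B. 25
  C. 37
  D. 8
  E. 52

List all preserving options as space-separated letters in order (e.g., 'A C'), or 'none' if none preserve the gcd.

Old gcd = 2; gcd of others (without N[0]) = 2
New gcd for candidate v: gcd(2, v). Preserves old gcd iff gcd(2, v) = 2.
  Option A: v=32, gcd(2,32)=2 -> preserves
  Option B: v=25, gcd(2,25)=1 -> changes
  Option C: v=37, gcd(2,37)=1 -> changes
  Option D: v=8, gcd(2,8)=2 -> preserves
  Option E: v=52, gcd(2,52)=2 -> preserves

Answer: A D E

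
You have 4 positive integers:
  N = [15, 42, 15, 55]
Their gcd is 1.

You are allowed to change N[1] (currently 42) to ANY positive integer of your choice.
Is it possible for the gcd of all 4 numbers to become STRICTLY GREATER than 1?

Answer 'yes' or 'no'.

Current gcd = 1
gcd of all OTHER numbers (without N[1]=42): gcd([15, 15, 55]) = 5
The new gcd after any change is gcd(5, new_value).
This can be at most 5.
Since 5 > old gcd 1, the gcd CAN increase (e.g., set N[1] = 5).

Answer: yes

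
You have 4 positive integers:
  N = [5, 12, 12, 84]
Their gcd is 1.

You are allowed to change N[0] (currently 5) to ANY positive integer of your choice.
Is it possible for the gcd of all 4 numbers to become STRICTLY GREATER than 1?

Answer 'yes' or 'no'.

Answer: yes

Derivation:
Current gcd = 1
gcd of all OTHER numbers (without N[0]=5): gcd([12, 12, 84]) = 12
The new gcd after any change is gcd(12, new_value).
This can be at most 12.
Since 12 > old gcd 1, the gcd CAN increase (e.g., set N[0] = 12).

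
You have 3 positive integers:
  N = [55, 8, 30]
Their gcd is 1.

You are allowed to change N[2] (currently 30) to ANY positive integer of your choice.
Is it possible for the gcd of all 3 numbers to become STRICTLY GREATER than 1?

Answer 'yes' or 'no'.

Answer: no

Derivation:
Current gcd = 1
gcd of all OTHER numbers (without N[2]=30): gcd([55, 8]) = 1
The new gcd after any change is gcd(1, new_value).
This can be at most 1.
Since 1 = old gcd 1, the gcd can only stay the same or decrease.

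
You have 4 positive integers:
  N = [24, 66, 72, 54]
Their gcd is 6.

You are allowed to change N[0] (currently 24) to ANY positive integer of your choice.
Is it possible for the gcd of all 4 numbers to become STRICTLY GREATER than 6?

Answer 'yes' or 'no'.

Answer: no

Derivation:
Current gcd = 6
gcd of all OTHER numbers (without N[0]=24): gcd([66, 72, 54]) = 6
The new gcd after any change is gcd(6, new_value).
This can be at most 6.
Since 6 = old gcd 6, the gcd can only stay the same or decrease.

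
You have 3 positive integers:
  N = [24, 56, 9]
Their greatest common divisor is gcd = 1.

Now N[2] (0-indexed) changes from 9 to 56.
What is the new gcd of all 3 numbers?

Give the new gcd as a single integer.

Answer: 8

Derivation:
Numbers: [24, 56, 9], gcd = 1
Change: index 2, 9 -> 56
gcd of the OTHER numbers (without index 2): gcd([24, 56]) = 8
New gcd = gcd(g_others, new_val) = gcd(8, 56) = 8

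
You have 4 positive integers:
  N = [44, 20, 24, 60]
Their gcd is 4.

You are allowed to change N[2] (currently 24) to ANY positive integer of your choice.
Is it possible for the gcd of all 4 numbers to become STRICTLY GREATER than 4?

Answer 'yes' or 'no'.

Current gcd = 4
gcd of all OTHER numbers (without N[2]=24): gcd([44, 20, 60]) = 4
The new gcd after any change is gcd(4, new_value).
This can be at most 4.
Since 4 = old gcd 4, the gcd can only stay the same or decrease.

Answer: no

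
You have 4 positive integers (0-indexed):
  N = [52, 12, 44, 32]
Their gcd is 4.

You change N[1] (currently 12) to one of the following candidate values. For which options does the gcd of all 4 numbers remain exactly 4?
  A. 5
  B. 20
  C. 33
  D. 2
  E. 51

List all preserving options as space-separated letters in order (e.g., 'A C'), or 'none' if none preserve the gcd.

Old gcd = 4; gcd of others (without N[1]) = 4
New gcd for candidate v: gcd(4, v). Preserves old gcd iff gcd(4, v) = 4.
  Option A: v=5, gcd(4,5)=1 -> changes
  Option B: v=20, gcd(4,20)=4 -> preserves
  Option C: v=33, gcd(4,33)=1 -> changes
  Option D: v=2, gcd(4,2)=2 -> changes
  Option E: v=51, gcd(4,51)=1 -> changes

Answer: B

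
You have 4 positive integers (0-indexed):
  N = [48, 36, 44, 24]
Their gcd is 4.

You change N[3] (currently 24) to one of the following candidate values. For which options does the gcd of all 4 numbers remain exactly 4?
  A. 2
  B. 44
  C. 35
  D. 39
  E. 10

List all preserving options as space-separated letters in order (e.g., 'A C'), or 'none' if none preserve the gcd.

Old gcd = 4; gcd of others (without N[3]) = 4
New gcd for candidate v: gcd(4, v). Preserves old gcd iff gcd(4, v) = 4.
  Option A: v=2, gcd(4,2)=2 -> changes
  Option B: v=44, gcd(4,44)=4 -> preserves
  Option C: v=35, gcd(4,35)=1 -> changes
  Option D: v=39, gcd(4,39)=1 -> changes
  Option E: v=10, gcd(4,10)=2 -> changes

Answer: B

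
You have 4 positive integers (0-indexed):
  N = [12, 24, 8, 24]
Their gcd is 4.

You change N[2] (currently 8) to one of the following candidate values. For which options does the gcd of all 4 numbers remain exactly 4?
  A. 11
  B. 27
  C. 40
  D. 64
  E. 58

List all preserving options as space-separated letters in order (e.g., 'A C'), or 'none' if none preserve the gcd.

Old gcd = 4; gcd of others (without N[2]) = 12
New gcd for candidate v: gcd(12, v). Preserves old gcd iff gcd(12, v) = 4.
  Option A: v=11, gcd(12,11)=1 -> changes
  Option B: v=27, gcd(12,27)=3 -> changes
  Option C: v=40, gcd(12,40)=4 -> preserves
  Option D: v=64, gcd(12,64)=4 -> preserves
  Option E: v=58, gcd(12,58)=2 -> changes

Answer: C D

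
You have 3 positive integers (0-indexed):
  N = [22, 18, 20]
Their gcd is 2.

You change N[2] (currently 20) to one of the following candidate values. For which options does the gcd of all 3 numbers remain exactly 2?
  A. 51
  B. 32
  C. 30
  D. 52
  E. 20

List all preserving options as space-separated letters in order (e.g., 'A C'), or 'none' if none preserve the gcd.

Answer: B C D E

Derivation:
Old gcd = 2; gcd of others (without N[2]) = 2
New gcd for candidate v: gcd(2, v). Preserves old gcd iff gcd(2, v) = 2.
  Option A: v=51, gcd(2,51)=1 -> changes
  Option B: v=32, gcd(2,32)=2 -> preserves
  Option C: v=30, gcd(2,30)=2 -> preserves
  Option D: v=52, gcd(2,52)=2 -> preserves
  Option E: v=20, gcd(2,20)=2 -> preserves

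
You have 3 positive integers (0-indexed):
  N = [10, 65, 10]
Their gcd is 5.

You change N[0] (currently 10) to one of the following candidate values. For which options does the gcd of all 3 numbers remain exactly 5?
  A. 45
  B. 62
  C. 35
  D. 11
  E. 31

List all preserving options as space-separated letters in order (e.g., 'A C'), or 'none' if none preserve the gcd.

Answer: A C

Derivation:
Old gcd = 5; gcd of others (without N[0]) = 5
New gcd for candidate v: gcd(5, v). Preserves old gcd iff gcd(5, v) = 5.
  Option A: v=45, gcd(5,45)=5 -> preserves
  Option B: v=62, gcd(5,62)=1 -> changes
  Option C: v=35, gcd(5,35)=5 -> preserves
  Option D: v=11, gcd(5,11)=1 -> changes
  Option E: v=31, gcd(5,31)=1 -> changes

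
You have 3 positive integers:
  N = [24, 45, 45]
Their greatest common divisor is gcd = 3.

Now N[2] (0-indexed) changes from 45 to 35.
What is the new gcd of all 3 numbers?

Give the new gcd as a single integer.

Answer: 1

Derivation:
Numbers: [24, 45, 45], gcd = 3
Change: index 2, 45 -> 35
gcd of the OTHER numbers (without index 2): gcd([24, 45]) = 3
New gcd = gcd(g_others, new_val) = gcd(3, 35) = 1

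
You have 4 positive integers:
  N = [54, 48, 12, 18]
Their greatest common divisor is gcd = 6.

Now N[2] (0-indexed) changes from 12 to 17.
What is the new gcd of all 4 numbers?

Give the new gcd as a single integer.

Answer: 1

Derivation:
Numbers: [54, 48, 12, 18], gcd = 6
Change: index 2, 12 -> 17
gcd of the OTHER numbers (without index 2): gcd([54, 48, 18]) = 6
New gcd = gcd(g_others, new_val) = gcd(6, 17) = 1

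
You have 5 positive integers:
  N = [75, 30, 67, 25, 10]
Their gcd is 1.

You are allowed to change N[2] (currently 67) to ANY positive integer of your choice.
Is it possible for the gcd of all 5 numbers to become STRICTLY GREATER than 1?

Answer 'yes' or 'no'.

Answer: yes

Derivation:
Current gcd = 1
gcd of all OTHER numbers (without N[2]=67): gcd([75, 30, 25, 10]) = 5
The new gcd after any change is gcd(5, new_value).
This can be at most 5.
Since 5 > old gcd 1, the gcd CAN increase (e.g., set N[2] = 5).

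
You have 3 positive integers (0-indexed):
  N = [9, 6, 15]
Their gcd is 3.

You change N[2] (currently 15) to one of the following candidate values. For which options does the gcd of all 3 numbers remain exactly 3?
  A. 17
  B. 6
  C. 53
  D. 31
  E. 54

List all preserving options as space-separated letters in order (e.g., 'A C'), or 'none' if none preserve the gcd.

Answer: B E

Derivation:
Old gcd = 3; gcd of others (without N[2]) = 3
New gcd for candidate v: gcd(3, v). Preserves old gcd iff gcd(3, v) = 3.
  Option A: v=17, gcd(3,17)=1 -> changes
  Option B: v=6, gcd(3,6)=3 -> preserves
  Option C: v=53, gcd(3,53)=1 -> changes
  Option D: v=31, gcd(3,31)=1 -> changes
  Option E: v=54, gcd(3,54)=3 -> preserves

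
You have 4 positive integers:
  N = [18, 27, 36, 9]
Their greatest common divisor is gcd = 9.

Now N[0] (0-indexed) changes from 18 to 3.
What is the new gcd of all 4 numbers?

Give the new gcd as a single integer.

Answer: 3

Derivation:
Numbers: [18, 27, 36, 9], gcd = 9
Change: index 0, 18 -> 3
gcd of the OTHER numbers (without index 0): gcd([27, 36, 9]) = 9
New gcd = gcd(g_others, new_val) = gcd(9, 3) = 3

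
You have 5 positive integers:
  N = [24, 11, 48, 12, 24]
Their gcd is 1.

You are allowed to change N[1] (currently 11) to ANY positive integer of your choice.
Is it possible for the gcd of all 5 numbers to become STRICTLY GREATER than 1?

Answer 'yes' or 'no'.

Answer: yes

Derivation:
Current gcd = 1
gcd of all OTHER numbers (without N[1]=11): gcd([24, 48, 12, 24]) = 12
The new gcd after any change is gcd(12, new_value).
This can be at most 12.
Since 12 > old gcd 1, the gcd CAN increase (e.g., set N[1] = 12).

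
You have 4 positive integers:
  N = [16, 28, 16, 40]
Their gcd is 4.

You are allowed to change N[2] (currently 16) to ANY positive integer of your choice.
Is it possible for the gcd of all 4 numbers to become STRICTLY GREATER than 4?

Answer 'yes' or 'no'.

Answer: no

Derivation:
Current gcd = 4
gcd of all OTHER numbers (without N[2]=16): gcd([16, 28, 40]) = 4
The new gcd after any change is gcd(4, new_value).
This can be at most 4.
Since 4 = old gcd 4, the gcd can only stay the same or decrease.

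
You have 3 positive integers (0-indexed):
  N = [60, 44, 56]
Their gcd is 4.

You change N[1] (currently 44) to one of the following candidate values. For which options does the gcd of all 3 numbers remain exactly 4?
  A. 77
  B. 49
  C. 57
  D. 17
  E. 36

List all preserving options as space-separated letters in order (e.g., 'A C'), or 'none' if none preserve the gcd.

Old gcd = 4; gcd of others (without N[1]) = 4
New gcd for candidate v: gcd(4, v). Preserves old gcd iff gcd(4, v) = 4.
  Option A: v=77, gcd(4,77)=1 -> changes
  Option B: v=49, gcd(4,49)=1 -> changes
  Option C: v=57, gcd(4,57)=1 -> changes
  Option D: v=17, gcd(4,17)=1 -> changes
  Option E: v=36, gcd(4,36)=4 -> preserves

Answer: E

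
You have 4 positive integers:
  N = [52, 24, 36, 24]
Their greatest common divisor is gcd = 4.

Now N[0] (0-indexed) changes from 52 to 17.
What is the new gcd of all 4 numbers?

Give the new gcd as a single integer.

Numbers: [52, 24, 36, 24], gcd = 4
Change: index 0, 52 -> 17
gcd of the OTHER numbers (without index 0): gcd([24, 36, 24]) = 12
New gcd = gcd(g_others, new_val) = gcd(12, 17) = 1

Answer: 1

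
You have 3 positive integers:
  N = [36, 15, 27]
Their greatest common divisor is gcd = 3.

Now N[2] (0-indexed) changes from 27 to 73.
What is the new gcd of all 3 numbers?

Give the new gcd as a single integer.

Answer: 1

Derivation:
Numbers: [36, 15, 27], gcd = 3
Change: index 2, 27 -> 73
gcd of the OTHER numbers (without index 2): gcd([36, 15]) = 3
New gcd = gcd(g_others, new_val) = gcd(3, 73) = 1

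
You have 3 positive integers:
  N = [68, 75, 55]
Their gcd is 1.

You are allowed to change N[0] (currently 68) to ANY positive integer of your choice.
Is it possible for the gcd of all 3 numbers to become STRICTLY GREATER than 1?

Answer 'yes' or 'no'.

Current gcd = 1
gcd of all OTHER numbers (without N[0]=68): gcd([75, 55]) = 5
The new gcd after any change is gcd(5, new_value).
This can be at most 5.
Since 5 > old gcd 1, the gcd CAN increase (e.g., set N[0] = 5).

Answer: yes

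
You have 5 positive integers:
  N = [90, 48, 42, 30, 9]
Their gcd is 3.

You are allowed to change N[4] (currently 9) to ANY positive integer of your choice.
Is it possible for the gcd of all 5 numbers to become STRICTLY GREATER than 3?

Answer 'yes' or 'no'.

Current gcd = 3
gcd of all OTHER numbers (without N[4]=9): gcd([90, 48, 42, 30]) = 6
The new gcd after any change is gcd(6, new_value).
This can be at most 6.
Since 6 > old gcd 3, the gcd CAN increase (e.g., set N[4] = 6).

Answer: yes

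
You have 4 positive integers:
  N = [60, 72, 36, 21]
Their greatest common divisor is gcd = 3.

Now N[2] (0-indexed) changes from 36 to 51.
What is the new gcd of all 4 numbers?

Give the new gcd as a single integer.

Numbers: [60, 72, 36, 21], gcd = 3
Change: index 2, 36 -> 51
gcd of the OTHER numbers (without index 2): gcd([60, 72, 21]) = 3
New gcd = gcd(g_others, new_val) = gcd(3, 51) = 3

Answer: 3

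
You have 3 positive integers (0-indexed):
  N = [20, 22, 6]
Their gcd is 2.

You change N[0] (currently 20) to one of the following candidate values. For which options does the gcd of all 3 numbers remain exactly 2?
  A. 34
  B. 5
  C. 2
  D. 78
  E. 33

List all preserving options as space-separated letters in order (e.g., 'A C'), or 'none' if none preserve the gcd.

Answer: A C D

Derivation:
Old gcd = 2; gcd of others (without N[0]) = 2
New gcd for candidate v: gcd(2, v). Preserves old gcd iff gcd(2, v) = 2.
  Option A: v=34, gcd(2,34)=2 -> preserves
  Option B: v=5, gcd(2,5)=1 -> changes
  Option C: v=2, gcd(2,2)=2 -> preserves
  Option D: v=78, gcd(2,78)=2 -> preserves
  Option E: v=33, gcd(2,33)=1 -> changes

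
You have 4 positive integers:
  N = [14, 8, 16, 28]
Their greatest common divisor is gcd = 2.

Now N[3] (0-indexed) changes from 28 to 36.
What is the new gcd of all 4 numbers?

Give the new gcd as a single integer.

Answer: 2

Derivation:
Numbers: [14, 8, 16, 28], gcd = 2
Change: index 3, 28 -> 36
gcd of the OTHER numbers (without index 3): gcd([14, 8, 16]) = 2
New gcd = gcd(g_others, new_val) = gcd(2, 36) = 2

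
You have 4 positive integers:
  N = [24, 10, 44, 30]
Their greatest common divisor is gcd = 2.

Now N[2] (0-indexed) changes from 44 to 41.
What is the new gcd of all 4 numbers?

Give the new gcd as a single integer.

Answer: 1

Derivation:
Numbers: [24, 10, 44, 30], gcd = 2
Change: index 2, 44 -> 41
gcd of the OTHER numbers (without index 2): gcd([24, 10, 30]) = 2
New gcd = gcd(g_others, new_val) = gcd(2, 41) = 1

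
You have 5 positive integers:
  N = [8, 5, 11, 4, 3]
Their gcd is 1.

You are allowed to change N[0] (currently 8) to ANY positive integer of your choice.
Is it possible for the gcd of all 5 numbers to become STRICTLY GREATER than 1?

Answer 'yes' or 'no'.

Answer: no

Derivation:
Current gcd = 1
gcd of all OTHER numbers (without N[0]=8): gcd([5, 11, 4, 3]) = 1
The new gcd after any change is gcd(1, new_value).
This can be at most 1.
Since 1 = old gcd 1, the gcd can only stay the same or decrease.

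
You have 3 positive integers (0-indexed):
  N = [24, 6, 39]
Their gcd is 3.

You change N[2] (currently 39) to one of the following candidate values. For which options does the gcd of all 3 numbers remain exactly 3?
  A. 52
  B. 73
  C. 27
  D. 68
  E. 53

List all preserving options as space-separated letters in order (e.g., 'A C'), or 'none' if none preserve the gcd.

Answer: C

Derivation:
Old gcd = 3; gcd of others (without N[2]) = 6
New gcd for candidate v: gcd(6, v). Preserves old gcd iff gcd(6, v) = 3.
  Option A: v=52, gcd(6,52)=2 -> changes
  Option B: v=73, gcd(6,73)=1 -> changes
  Option C: v=27, gcd(6,27)=3 -> preserves
  Option D: v=68, gcd(6,68)=2 -> changes
  Option E: v=53, gcd(6,53)=1 -> changes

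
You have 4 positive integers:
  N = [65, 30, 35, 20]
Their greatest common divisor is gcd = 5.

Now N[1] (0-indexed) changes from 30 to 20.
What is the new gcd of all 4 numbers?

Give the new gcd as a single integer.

Answer: 5

Derivation:
Numbers: [65, 30, 35, 20], gcd = 5
Change: index 1, 30 -> 20
gcd of the OTHER numbers (without index 1): gcd([65, 35, 20]) = 5
New gcd = gcd(g_others, new_val) = gcd(5, 20) = 5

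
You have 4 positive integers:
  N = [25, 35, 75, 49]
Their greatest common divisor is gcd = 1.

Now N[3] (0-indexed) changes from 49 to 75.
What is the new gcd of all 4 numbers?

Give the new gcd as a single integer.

Answer: 5

Derivation:
Numbers: [25, 35, 75, 49], gcd = 1
Change: index 3, 49 -> 75
gcd of the OTHER numbers (without index 3): gcd([25, 35, 75]) = 5
New gcd = gcd(g_others, new_val) = gcd(5, 75) = 5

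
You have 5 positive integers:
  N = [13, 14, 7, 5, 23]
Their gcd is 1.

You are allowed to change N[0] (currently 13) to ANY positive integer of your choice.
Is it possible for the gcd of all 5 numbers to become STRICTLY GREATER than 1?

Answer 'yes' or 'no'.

Answer: no

Derivation:
Current gcd = 1
gcd of all OTHER numbers (without N[0]=13): gcd([14, 7, 5, 23]) = 1
The new gcd after any change is gcd(1, new_value).
This can be at most 1.
Since 1 = old gcd 1, the gcd can only stay the same or decrease.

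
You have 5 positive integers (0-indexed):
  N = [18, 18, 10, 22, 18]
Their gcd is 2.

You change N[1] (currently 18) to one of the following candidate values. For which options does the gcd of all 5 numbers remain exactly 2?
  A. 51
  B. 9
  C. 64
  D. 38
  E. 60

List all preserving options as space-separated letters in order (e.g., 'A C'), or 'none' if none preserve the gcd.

Answer: C D E

Derivation:
Old gcd = 2; gcd of others (without N[1]) = 2
New gcd for candidate v: gcd(2, v). Preserves old gcd iff gcd(2, v) = 2.
  Option A: v=51, gcd(2,51)=1 -> changes
  Option B: v=9, gcd(2,9)=1 -> changes
  Option C: v=64, gcd(2,64)=2 -> preserves
  Option D: v=38, gcd(2,38)=2 -> preserves
  Option E: v=60, gcd(2,60)=2 -> preserves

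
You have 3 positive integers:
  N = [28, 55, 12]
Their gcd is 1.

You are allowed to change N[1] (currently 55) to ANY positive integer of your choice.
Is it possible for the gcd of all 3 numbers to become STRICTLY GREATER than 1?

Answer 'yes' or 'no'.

Current gcd = 1
gcd of all OTHER numbers (without N[1]=55): gcd([28, 12]) = 4
The new gcd after any change is gcd(4, new_value).
This can be at most 4.
Since 4 > old gcd 1, the gcd CAN increase (e.g., set N[1] = 4).

Answer: yes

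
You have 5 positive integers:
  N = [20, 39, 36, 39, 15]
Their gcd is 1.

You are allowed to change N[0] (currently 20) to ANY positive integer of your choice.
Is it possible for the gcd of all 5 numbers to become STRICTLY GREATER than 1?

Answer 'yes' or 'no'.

Answer: yes

Derivation:
Current gcd = 1
gcd of all OTHER numbers (without N[0]=20): gcd([39, 36, 39, 15]) = 3
The new gcd after any change is gcd(3, new_value).
This can be at most 3.
Since 3 > old gcd 1, the gcd CAN increase (e.g., set N[0] = 3).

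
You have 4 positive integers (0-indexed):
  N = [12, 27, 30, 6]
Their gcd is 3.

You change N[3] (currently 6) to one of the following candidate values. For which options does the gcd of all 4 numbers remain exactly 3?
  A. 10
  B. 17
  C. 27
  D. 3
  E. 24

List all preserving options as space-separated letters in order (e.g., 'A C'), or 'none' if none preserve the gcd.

Answer: C D E

Derivation:
Old gcd = 3; gcd of others (without N[3]) = 3
New gcd for candidate v: gcd(3, v). Preserves old gcd iff gcd(3, v) = 3.
  Option A: v=10, gcd(3,10)=1 -> changes
  Option B: v=17, gcd(3,17)=1 -> changes
  Option C: v=27, gcd(3,27)=3 -> preserves
  Option D: v=3, gcd(3,3)=3 -> preserves
  Option E: v=24, gcd(3,24)=3 -> preserves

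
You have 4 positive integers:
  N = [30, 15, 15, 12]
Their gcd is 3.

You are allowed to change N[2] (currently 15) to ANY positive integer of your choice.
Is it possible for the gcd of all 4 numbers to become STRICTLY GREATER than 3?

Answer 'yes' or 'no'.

Answer: no

Derivation:
Current gcd = 3
gcd of all OTHER numbers (without N[2]=15): gcd([30, 15, 12]) = 3
The new gcd after any change is gcd(3, new_value).
This can be at most 3.
Since 3 = old gcd 3, the gcd can only stay the same or decrease.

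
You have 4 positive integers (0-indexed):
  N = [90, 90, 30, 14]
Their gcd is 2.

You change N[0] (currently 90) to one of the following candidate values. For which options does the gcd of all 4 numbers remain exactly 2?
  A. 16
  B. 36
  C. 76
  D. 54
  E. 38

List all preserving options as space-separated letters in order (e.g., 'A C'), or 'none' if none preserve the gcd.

Old gcd = 2; gcd of others (without N[0]) = 2
New gcd for candidate v: gcd(2, v). Preserves old gcd iff gcd(2, v) = 2.
  Option A: v=16, gcd(2,16)=2 -> preserves
  Option B: v=36, gcd(2,36)=2 -> preserves
  Option C: v=76, gcd(2,76)=2 -> preserves
  Option D: v=54, gcd(2,54)=2 -> preserves
  Option E: v=38, gcd(2,38)=2 -> preserves

Answer: A B C D E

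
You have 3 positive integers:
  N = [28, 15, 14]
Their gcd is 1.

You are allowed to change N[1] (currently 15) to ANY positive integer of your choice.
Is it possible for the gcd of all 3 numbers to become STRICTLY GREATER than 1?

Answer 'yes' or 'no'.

Answer: yes

Derivation:
Current gcd = 1
gcd of all OTHER numbers (without N[1]=15): gcd([28, 14]) = 14
The new gcd after any change is gcd(14, new_value).
This can be at most 14.
Since 14 > old gcd 1, the gcd CAN increase (e.g., set N[1] = 14).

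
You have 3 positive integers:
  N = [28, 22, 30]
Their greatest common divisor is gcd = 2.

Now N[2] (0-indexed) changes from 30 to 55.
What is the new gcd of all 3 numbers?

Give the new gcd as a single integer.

Answer: 1

Derivation:
Numbers: [28, 22, 30], gcd = 2
Change: index 2, 30 -> 55
gcd of the OTHER numbers (without index 2): gcd([28, 22]) = 2
New gcd = gcd(g_others, new_val) = gcd(2, 55) = 1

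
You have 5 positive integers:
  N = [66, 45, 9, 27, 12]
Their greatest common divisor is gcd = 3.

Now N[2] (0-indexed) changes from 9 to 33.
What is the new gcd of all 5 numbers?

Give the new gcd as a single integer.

Answer: 3

Derivation:
Numbers: [66, 45, 9, 27, 12], gcd = 3
Change: index 2, 9 -> 33
gcd of the OTHER numbers (without index 2): gcd([66, 45, 27, 12]) = 3
New gcd = gcd(g_others, new_val) = gcd(3, 33) = 3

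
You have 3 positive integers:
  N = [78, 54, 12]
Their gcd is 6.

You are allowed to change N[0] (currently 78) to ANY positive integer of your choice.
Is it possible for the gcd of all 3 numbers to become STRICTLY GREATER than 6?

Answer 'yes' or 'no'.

Answer: no

Derivation:
Current gcd = 6
gcd of all OTHER numbers (without N[0]=78): gcd([54, 12]) = 6
The new gcd after any change is gcd(6, new_value).
This can be at most 6.
Since 6 = old gcd 6, the gcd can only stay the same or decrease.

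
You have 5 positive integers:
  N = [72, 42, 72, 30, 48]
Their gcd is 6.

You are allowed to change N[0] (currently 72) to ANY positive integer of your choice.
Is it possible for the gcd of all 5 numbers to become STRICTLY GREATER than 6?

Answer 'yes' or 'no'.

Current gcd = 6
gcd of all OTHER numbers (without N[0]=72): gcd([42, 72, 30, 48]) = 6
The new gcd after any change is gcd(6, new_value).
This can be at most 6.
Since 6 = old gcd 6, the gcd can only stay the same or decrease.

Answer: no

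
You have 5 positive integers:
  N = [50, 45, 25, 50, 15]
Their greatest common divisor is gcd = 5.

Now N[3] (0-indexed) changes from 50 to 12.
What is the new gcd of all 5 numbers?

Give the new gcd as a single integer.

Answer: 1

Derivation:
Numbers: [50, 45, 25, 50, 15], gcd = 5
Change: index 3, 50 -> 12
gcd of the OTHER numbers (without index 3): gcd([50, 45, 25, 15]) = 5
New gcd = gcd(g_others, new_val) = gcd(5, 12) = 1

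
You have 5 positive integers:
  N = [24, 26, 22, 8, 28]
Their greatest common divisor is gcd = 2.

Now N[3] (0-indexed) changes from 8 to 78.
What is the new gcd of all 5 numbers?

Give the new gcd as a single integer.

Answer: 2

Derivation:
Numbers: [24, 26, 22, 8, 28], gcd = 2
Change: index 3, 8 -> 78
gcd of the OTHER numbers (without index 3): gcd([24, 26, 22, 28]) = 2
New gcd = gcd(g_others, new_val) = gcd(2, 78) = 2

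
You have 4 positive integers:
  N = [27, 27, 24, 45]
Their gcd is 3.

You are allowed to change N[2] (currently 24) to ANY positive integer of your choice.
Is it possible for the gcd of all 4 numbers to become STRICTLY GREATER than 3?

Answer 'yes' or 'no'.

Answer: yes

Derivation:
Current gcd = 3
gcd of all OTHER numbers (without N[2]=24): gcd([27, 27, 45]) = 9
The new gcd after any change is gcd(9, new_value).
This can be at most 9.
Since 9 > old gcd 3, the gcd CAN increase (e.g., set N[2] = 9).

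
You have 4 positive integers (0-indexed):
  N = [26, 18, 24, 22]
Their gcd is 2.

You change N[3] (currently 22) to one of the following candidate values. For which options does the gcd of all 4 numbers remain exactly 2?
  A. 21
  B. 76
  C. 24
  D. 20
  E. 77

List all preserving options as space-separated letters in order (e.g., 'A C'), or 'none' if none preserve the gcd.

Answer: B C D

Derivation:
Old gcd = 2; gcd of others (without N[3]) = 2
New gcd for candidate v: gcd(2, v). Preserves old gcd iff gcd(2, v) = 2.
  Option A: v=21, gcd(2,21)=1 -> changes
  Option B: v=76, gcd(2,76)=2 -> preserves
  Option C: v=24, gcd(2,24)=2 -> preserves
  Option D: v=20, gcd(2,20)=2 -> preserves
  Option E: v=77, gcd(2,77)=1 -> changes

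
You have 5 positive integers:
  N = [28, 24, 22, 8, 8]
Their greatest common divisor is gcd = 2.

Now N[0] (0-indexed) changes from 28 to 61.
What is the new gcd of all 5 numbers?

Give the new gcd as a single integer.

Answer: 1

Derivation:
Numbers: [28, 24, 22, 8, 8], gcd = 2
Change: index 0, 28 -> 61
gcd of the OTHER numbers (without index 0): gcd([24, 22, 8, 8]) = 2
New gcd = gcd(g_others, new_val) = gcd(2, 61) = 1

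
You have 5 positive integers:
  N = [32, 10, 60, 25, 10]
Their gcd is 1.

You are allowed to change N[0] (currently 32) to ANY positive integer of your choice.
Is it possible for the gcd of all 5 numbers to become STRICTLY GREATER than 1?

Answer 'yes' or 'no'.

Current gcd = 1
gcd of all OTHER numbers (without N[0]=32): gcd([10, 60, 25, 10]) = 5
The new gcd after any change is gcd(5, new_value).
This can be at most 5.
Since 5 > old gcd 1, the gcd CAN increase (e.g., set N[0] = 5).

Answer: yes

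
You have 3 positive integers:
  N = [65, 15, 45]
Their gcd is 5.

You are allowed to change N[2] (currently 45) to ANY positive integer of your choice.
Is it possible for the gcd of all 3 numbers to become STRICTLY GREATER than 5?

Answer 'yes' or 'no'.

Answer: no

Derivation:
Current gcd = 5
gcd of all OTHER numbers (without N[2]=45): gcd([65, 15]) = 5
The new gcd after any change is gcd(5, new_value).
This can be at most 5.
Since 5 = old gcd 5, the gcd can only stay the same or decrease.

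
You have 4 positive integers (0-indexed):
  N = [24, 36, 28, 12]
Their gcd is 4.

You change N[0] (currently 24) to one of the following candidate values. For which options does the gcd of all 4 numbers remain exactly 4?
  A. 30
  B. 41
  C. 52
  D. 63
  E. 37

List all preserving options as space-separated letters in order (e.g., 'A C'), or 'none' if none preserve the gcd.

Old gcd = 4; gcd of others (without N[0]) = 4
New gcd for candidate v: gcd(4, v). Preserves old gcd iff gcd(4, v) = 4.
  Option A: v=30, gcd(4,30)=2 -> changes
  Option B: v=41, gcd(4,41)=1 -> changes
  Option C: v=52, gcd(4,52)=4 -> preserves
  Option D: v=63, gcd(4,63)=1 -> changes
  Option E: v=37, gcd(4,37)=1 -> changes

Answer: C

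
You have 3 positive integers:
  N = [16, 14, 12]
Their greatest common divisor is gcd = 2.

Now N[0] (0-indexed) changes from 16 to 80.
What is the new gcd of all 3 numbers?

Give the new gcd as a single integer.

Answer: 2

Derivation:
Numbers: [16, 14, 12], gcd = 2
Change: index 0, 16 -> 80
gcd of the OTHER numbers (without index 0): gcd([14, 12]) = 2
New gcd = gcd(g_others, new_val) = gcd(2, 80) = 2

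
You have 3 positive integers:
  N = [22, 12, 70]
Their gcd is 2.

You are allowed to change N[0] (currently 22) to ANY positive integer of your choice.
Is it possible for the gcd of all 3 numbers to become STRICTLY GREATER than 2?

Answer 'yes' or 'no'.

Current gcd = 2
gcd of all OTHER numbers (without N[0]=22): gcd([12, 70]) = 2
The new gcd after any change is gcd(2, new_value).
This can be at most 2.
Since 2 = old gcd 2, the gcd can only stay the same or decrease.

Answer: no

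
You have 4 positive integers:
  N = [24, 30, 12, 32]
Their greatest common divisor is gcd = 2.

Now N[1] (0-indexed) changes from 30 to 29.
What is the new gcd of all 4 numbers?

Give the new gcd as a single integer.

Numbers: [24, 30, 12, 32], gcd = 2
Change: index 1, 30 -> 29
gcd of the OTHER numbers (without index 1): gcd([24, 12, 32]) = 4
New gcd = gcd(g_others, new_val) = gcd(4, 29) = 1

Answer: 1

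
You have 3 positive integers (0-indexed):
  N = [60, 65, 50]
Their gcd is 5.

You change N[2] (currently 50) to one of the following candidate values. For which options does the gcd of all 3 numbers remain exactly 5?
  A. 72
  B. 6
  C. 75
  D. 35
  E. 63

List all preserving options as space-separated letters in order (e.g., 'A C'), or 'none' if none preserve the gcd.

Old gcd = 5; gcd of others (without N[2]) = 5
New gcd for candidate v: gcd(5, v). Preserves old gcd iff gcd(5, v) = 5.
  Option A: v=72, gcd(5,72)=1 -> changes
  Option B: v=6, gcd(5,6)=1 -> changes
  Option C: v=75, gcd(5,75)=5 -> preserves
  Option D: v=35, gcd(5,35)=5 -> preserves
  Option E: v=63, gcd(5,63)=1 -> changes

Answer: C D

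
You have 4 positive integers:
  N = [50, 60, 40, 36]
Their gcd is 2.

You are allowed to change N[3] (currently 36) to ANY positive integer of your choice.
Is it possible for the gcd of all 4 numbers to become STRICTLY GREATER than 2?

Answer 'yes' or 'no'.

Answer: yes

Derivation:
Current gcd = 2
gcd of all OTHER numbers (without N[3]=36): gcd([50, 60, 40]) = 10
The new gcd after any change is gcd(10, new_value).
This can be at most 10.
Since 10 > old gcd 2, the gcd CAN increase (e.g., set N[3] = 10).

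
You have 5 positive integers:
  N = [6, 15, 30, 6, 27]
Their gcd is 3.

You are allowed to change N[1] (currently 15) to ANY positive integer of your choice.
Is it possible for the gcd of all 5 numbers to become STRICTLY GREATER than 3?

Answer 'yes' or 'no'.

Answer: no

Derivation:
Current gcd = 3
gcd of all OTHER numbers (without N[1]=15): gcd([6, 30, 6, 27]) = 3
The new gcd after any change is gcd(3, new_value).
This can be at most 3.
Since 3 = old gcd 3, the gcd can only stay the same or decrease.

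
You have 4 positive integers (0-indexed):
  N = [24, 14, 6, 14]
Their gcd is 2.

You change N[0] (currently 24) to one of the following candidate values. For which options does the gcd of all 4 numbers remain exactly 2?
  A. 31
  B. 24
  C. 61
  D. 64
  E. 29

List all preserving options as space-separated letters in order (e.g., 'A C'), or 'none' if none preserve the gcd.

Old gcd = 2; gcd of others (without N[0]) = 2
New gcd for candidate v: gcd(2, v). Preserves old gcd iff gcd(2, v) = 2.
  Option A: v=31, gcd(2,31)=1 -> changes
  Option B: v=24, gcd(2,24)=2 -> preserves
  Option C: v=61, gcd(2,61)=1 -> changes
  Option D: v=64, gcd(2,64)=2 -> preserves
  Option E: v=29, gcd(2,29)=1 -> changes

Answer: B D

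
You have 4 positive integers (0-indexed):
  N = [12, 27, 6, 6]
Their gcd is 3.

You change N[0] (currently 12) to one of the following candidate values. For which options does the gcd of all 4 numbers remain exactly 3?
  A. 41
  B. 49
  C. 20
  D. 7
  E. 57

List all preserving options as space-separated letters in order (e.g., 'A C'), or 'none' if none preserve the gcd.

Old gcd = 3; gcd of others (without N[0]) = 3
New gcd for candidate v: gcd(3, v). Preserves old gcd iff gcd(3, v) = 3.
  Option A: v=41, gcd(3,41)=1 -> changes
  Option B: v=49, gcd(3,49)=1 -> changes
  Option C: v=20, gcd(3,20)=1 -> changes
  Option D: v=7, gcd(3,7)=1 -> changes
  Option E: v=57, gcd(3,57)=3 -> preserves

Answer: E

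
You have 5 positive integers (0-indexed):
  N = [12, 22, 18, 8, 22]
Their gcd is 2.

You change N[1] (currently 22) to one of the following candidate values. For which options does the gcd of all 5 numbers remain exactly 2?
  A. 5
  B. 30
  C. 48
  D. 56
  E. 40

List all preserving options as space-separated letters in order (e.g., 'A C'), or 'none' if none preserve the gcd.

Old gcd = 2; gcd of others (without N[1]) = 2
New gcd for candidate v: gcd(2, v). Preserves old gcd iff gcd(2, v) = 2.
  Option A: v=5, gcd(2,5)=1 -> changes
  Option B: v=30, gcd(2,30)=2 -> preserves
  Option C: v=48, gcd(2,48)=2 -> preserves
  Option D: v=56, gcd(2,56)=2 -> preserves
  Option E: v=40, gcd(2,40)=2 -> preserves

Answer: B C D E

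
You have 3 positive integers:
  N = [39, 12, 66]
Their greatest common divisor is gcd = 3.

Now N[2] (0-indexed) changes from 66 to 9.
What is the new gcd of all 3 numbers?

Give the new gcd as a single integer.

Numbers: [39, 12, 66], gcd = 3
Change: index 2, 66 -> 9
gcd of the OTHER numbers (without index 2): gcd([39, 12]) = 3
New gcd = gcd(g_others, new_val) = gcd(3, 9) = 3

Answer: 3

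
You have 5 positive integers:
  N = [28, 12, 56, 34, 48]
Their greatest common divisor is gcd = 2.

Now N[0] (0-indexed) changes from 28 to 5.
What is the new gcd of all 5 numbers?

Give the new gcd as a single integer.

Answer: 1

Derivation:
Numbers: [28, 12, 56, 34, 48], gcd = 2
Change: index 0, 28 -> 5
gcd of the OTHER numbers (without index 0): gcd([12, 56, 34, 48]) = 2
New gcd = gcd(g_others, new_val) = gcd(2, 5) = 1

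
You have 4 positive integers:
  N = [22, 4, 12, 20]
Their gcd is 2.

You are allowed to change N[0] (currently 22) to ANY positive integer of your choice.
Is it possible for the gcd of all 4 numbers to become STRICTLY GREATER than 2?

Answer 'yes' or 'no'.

Current gcd = 2
gcd of all OTHER numbers (without N[0]=22): gcd([4, 12, 20]) = 4
The new gcd after any change is gcd(4, new_value).
This can be at most 4.
Since 4 > old gcd 2, the gcd CAN increase (e.g., set N[0] = 4).

Answer: yes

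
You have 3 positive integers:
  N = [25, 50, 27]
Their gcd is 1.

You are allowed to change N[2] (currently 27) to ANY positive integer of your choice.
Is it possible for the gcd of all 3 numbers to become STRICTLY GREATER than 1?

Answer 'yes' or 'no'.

Answer: yes

Derivation:
Current gcd = 1
gcd of all OTHER numbers (without N[2]=27): gcd([25, 50]) = 25
The new gcd after any change is gcd(25, new_value).
This can be at most 25.
Since 25 > old gcd 1, the gcd CAN increase (e.g., set N[2] = 25).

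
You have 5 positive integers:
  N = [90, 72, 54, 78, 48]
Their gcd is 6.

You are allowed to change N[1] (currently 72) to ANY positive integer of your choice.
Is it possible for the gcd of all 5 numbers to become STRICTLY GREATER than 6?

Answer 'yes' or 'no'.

Answer: no

Derivation:
Current gcd = 6
gcd of all OTHER numbers (without N[1]=72): gcd([90, 54, 78, 48]) = 6
The new gcd after any change is gcd(6, new_value).
This can be at most 6.
Since 6 = old gcd 6, the gcd can only stay the same or decrease.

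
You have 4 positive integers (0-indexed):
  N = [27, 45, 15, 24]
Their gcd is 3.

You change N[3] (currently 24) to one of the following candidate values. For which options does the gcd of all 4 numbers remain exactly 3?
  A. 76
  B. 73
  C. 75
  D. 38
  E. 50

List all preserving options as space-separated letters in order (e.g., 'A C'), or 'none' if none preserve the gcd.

Old gcd = 3; gcd of others (without N[3]) = 3
New gcd for candidate v: gcd(3, v). Preserves old gcd iff gcd(3, v) = 3.
  Option A: v=76, gcd(3,76)=1 -> changes
  Option B: v=73, gcd(3,73)=1 -> changes
  Option C: v=75, gcd(3,75)=3 -> preserves
  Option D: v=38, gcd(3,38)=1 -> changes
  Option E: v=50, gcd(3,50)=1 -> changes

Answer: C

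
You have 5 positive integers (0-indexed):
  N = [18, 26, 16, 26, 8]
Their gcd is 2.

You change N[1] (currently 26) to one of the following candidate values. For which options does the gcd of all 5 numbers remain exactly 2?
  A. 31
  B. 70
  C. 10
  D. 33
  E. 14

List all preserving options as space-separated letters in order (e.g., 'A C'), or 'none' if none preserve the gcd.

Old gcd = 2; gcd of others (without N[1]) = 2
New gcd for candidate v: gcd(2, v). Preserves old gcd iff gcd(2, v) = 2.
  Option A: v=31, gcd(2,31)=1 -> changes
  Option B: v=70, gcd(2,70)=2 -> preserves
  Option C: v=10, gcd(2,10)=2 -> preserves
  Option D: v=33, gcd(2,33)=1 -> changes
  Option E: v=14, gcd(2,14)=2 -> preserves

Answer: B C E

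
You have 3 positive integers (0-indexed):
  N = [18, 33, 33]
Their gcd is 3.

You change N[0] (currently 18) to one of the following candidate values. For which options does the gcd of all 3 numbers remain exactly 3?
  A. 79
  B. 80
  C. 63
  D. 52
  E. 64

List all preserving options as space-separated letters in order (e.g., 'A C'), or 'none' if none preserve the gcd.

Answer: C

Derivation:
Old gcd = 3; gcd of others (without N[0]) = 33
New gcd for candidate v: gcd(33, v). Preserves old gcd iff gcd(33, v) = 3.
  Option A: v=79, gcd(33,79)=1 -> changes
  Option B: v=80, gcd(33,80)=1 -> changes
  Option C: v=63, gcd(33,63)=3 -> preserves
  Option D: v=52, gcd(33,52)=1 -> changes
  Option E: v=64, gcd(33,64)=1 -> changes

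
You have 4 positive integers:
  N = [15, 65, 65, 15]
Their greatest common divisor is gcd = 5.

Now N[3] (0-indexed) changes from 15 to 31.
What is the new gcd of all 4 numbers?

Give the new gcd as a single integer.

Answer: 1

Derivation:
Numbers: [15, 65, 65, 15], gcd = 5
Change: index 3, 15 -> 31
gcd of the OTHER numbers (without index 3): gcd([15, 65, 65]) = 5
New gcd = gcd(g_others, new_val) = gcd(5, 31) = 1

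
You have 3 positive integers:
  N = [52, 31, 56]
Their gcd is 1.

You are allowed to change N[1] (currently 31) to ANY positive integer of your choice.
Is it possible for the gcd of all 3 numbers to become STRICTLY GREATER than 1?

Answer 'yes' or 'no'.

Answer: yes

Derivation:
Current gcd = 1
gcd of all OTHER numbers (without N[1]=31): gcd([52, 56]) = 4
The new gcd after any change is gcd(4, new_value).
This can be at most 4.
Since 4 > old gcd 1, the gcd CAN increase (e.g., set N[1] = 4).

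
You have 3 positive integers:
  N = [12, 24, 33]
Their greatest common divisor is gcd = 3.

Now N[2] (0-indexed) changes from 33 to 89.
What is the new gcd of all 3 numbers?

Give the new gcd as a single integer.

Answer: 1

Derivation:
Numbers: [12, 24, 33], gcd = 3
Change: index 2, 33 -> 89
gcd of the OTHER numbers (without index 2): gcd([12, 24]) = 12
New gcd = gcd(g_others, new_val) = gcd(12, 89) = 1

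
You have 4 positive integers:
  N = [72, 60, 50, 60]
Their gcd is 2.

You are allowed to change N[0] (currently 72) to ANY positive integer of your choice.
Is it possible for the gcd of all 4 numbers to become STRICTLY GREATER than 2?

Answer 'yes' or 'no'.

Answer: yes

Derivation:
Current gcd = 2
gcd of all OTHER numbers (without N[0]=72): gcd([60, 50, 60]) = 10
The new gcd after any change is gcd(10, new_value).
This can be at most 10.
Since 10 > old gcd 2, the gcd CAN increase (e.g., set N[0] = 10).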